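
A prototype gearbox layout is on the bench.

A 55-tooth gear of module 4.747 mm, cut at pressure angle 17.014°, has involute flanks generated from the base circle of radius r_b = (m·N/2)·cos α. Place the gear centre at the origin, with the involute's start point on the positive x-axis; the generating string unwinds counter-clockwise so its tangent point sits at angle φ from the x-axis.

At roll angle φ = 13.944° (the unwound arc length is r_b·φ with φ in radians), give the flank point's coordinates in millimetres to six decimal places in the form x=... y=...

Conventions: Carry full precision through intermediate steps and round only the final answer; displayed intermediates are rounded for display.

x=128.471235 y=0.596231

single-mesh involute tooth geometry (55T wheel at module 4.747)
pitch radius r_p = m·N/2 = 4.747·55/2 = 130.542500
base radius r_b = r_p·cos α = 130.542500·cos 17.014° = 124.829084
roll angle φ = 13.944° = 0.24336871 rad
x = r_b·(cos φ + φ·sin φ) = 128.471235
y = r_b·(sin φ − φ·cos φ) = 0.596231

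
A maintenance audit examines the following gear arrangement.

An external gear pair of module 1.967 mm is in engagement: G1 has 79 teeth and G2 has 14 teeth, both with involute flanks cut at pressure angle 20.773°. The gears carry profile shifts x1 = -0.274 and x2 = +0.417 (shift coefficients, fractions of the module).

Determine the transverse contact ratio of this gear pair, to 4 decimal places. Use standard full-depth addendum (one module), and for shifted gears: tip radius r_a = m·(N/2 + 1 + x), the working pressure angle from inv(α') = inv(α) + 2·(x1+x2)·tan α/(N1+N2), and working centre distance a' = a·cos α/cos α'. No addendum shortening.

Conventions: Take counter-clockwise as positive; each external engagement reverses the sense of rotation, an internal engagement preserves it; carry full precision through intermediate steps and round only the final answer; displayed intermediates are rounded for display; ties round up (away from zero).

1.4800

recognized (one external pair, fixed centres): single-mesh tooth geometry, m = 1.967, N1 = 79, N2 = 14
base radii: r_b1 = 72.645677, r_b2 = 12.873917
tip radii: r_a1 = 79.124542, r_a2 = 16.556239
inv(α') = inv(20.773°) + 2·(-0.274+0.417)·tan α/(79+14) = 0.01793451  ⇒  α' = 21.22657°
a' = a·cos α / cos α' = 91.4655·cos 20.773°/cos 21.22657° = 91.743866
action lengths: √(r_a1²−r_b1²) = 31.357595, √(r_a2²−r_b2²) = 10.410154
base pitch p_b = π·m·cos α = 5.777801
CR = (31.357595 + 10.410154 − 91.743866·sin 21.22657°)/5.777801 = 1.480018
contact ratio ≈ 1.4800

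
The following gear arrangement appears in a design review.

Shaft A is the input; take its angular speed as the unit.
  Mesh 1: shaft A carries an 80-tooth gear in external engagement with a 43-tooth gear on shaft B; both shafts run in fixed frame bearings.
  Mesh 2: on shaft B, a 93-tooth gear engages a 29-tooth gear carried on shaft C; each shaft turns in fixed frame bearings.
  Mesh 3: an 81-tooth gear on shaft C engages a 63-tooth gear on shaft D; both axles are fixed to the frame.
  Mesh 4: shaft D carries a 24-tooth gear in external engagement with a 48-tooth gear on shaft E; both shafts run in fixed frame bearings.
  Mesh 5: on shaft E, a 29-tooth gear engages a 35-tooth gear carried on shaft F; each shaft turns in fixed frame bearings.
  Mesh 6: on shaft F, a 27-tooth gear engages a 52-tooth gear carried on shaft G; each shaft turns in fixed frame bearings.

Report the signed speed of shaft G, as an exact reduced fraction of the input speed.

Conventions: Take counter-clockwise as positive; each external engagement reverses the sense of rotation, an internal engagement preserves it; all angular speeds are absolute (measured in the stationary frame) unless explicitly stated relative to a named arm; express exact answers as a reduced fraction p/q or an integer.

45198/27391

6-mesh fixed-axis compound train (all bearings frame-fixed)
mesh 1 [80T→43T]: |ω|/ω_in = 1×80/43 = 80/43, sense flips to −
mesh 2 [93T→29T]: |ω|/ω_in = (80/43)×93/29 = 7440/1247, sense flips to +
mesh 3 [81T→63T]: |ω|/ω_in = (7440/1247)×81/63 = 66960/8729, sense flips to −
mesh 4 [24T→48T]: |ω|/ω_in = (66960/8729)×24/48 = 33480/8729, sense flips to +
mesh 5 [29T→35T]: |ω|/ω_in = (33480/8729)×29/35 = 6696/2107, sense flips to −
mesh 6 [27T→52T]: |ω|/ω_in = (6696/2107)×27/52 = 45198/27391, sense flips to +
signed output speed (× input speed) = 45198/27391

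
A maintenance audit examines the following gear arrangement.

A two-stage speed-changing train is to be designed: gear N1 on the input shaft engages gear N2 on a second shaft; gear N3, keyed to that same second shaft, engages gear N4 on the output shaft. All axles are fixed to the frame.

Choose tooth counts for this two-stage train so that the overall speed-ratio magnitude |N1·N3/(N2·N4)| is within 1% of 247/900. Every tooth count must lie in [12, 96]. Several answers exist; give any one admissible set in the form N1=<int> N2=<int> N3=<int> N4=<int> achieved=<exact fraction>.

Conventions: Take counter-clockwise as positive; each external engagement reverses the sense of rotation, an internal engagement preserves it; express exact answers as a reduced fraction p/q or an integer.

N1=13 N2=12 N3=19 N4=75 achieved=247/900

class = fixed-axis compound train [2-stage, 247/900 wanted]
target = 247/900 in lowest terms: an exact hit needs N1·N3 = k·247 and N2·N4 = k·900 for one integer k, every count in [12, 96]; additionally prefer no 1:1 stage (N1 ≠ N2, N3 ≠ N4)
k = 1: N1·N3 = 247 = 13·19, N2·N4 = 900 = 12·75
achieved = 13·19/(12·75) = 247/900; |achieved − target| = 0 ≤ 247/90000 ✓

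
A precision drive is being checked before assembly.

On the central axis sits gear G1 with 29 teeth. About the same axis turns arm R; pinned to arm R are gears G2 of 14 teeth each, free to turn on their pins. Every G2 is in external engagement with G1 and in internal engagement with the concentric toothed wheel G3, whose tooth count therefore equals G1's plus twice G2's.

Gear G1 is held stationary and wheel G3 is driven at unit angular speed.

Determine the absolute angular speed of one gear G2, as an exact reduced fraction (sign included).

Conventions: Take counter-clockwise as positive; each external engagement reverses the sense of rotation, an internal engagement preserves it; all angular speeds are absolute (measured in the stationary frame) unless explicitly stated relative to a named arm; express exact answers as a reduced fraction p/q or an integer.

57/28

topology: planetary set — G1 29T / G2 14T / G3 57T, arm = carrier (Willis)
ring teeth: 29 + 2·14 = 57
29(ω_sun−ω_arm) = −57(ω_ring−ω_arm),  ω_sun = 0, ω_ring = 1
29(0−ω_arm) = −57(1−ω_arm)  ⇒  86·ω_arm = 57  ⇒  ω_arm = 57/86
sun–planet mesh: 29·(0−57/86) = −14·(ω_p−ω_arm)  ⇒  ω_p−ω_arm = 1653/1204
ω_p = 57/86 + 1653/1204 = 57/28
exact speed ratio = 57/28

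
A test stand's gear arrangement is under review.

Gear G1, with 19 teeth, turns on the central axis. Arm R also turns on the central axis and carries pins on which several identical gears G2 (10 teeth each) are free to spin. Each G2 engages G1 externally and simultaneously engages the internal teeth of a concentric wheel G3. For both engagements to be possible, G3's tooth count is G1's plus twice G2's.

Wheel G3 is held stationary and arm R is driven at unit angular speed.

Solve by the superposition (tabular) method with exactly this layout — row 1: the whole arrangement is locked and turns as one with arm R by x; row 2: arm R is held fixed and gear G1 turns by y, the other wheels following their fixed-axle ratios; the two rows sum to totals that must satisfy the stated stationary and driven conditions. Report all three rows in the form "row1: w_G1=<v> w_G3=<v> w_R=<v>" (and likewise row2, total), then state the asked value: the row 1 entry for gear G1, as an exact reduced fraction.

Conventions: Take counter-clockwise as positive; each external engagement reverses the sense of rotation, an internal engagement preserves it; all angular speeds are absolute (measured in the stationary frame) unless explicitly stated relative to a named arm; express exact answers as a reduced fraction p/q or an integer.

row1: w_G1=1 w_G3=1 w_R=1
row2: w_G1=39/19 w_G3=-1 w_R=0
total: w_G1=58/19 w_G3=0 w_R=1
asked value: 1

recognized (axles ride arm R): planetary set, 19/10/39 teeth
row 1 (train locked, turned with arm): all members turn x
row 2 — arm fixed, fixed-axis ratios: sun y, ring −(19/39)·y, arm 0
boundary: total ω_ring = x − (19/39)·y = 0 and total ω_arm = x = 1  ⇒  y = 39/19, x = 1
row 2 ring = −(19/39)·39/19 = -1
totals (row 1 + row 2): sun 1 + 39/19 = 58/19, ring 1 + (-1) = 0, arm 1 + 0 = 1
asked cell (row1, sun) = 1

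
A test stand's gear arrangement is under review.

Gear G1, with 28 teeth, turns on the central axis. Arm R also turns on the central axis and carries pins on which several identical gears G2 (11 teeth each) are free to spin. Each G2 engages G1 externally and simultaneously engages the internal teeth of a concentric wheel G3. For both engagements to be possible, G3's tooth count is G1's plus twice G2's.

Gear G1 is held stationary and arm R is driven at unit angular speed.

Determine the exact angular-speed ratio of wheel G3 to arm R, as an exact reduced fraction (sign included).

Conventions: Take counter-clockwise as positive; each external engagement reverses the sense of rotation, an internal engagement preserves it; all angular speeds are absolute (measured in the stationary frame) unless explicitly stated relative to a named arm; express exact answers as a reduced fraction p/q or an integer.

class = planetary set [G3 = 28+2·11 = 50; Willis about the carrier]
ring teeth: 28 + 2·11 = 50
28(ω_sun−ω_arm) = −50(ω_ring−ω_arm),  ω_sun = 0, ω_arm = 1
ω_ring = 1 − (28/50)(0−1) = 39/25
ω_out/ω_in = 39/25

39/25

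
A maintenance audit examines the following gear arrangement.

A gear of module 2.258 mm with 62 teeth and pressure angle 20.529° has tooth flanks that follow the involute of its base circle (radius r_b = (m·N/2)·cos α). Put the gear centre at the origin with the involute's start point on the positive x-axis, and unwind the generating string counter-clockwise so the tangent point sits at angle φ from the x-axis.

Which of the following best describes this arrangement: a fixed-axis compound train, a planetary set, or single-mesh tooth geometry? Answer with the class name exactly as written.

single-mesh tooth geometry

recognized (one wheel, involute flank): single-mesh tooth geometry, m = 2.258, N = 62
classification: single-mesh tooth geometry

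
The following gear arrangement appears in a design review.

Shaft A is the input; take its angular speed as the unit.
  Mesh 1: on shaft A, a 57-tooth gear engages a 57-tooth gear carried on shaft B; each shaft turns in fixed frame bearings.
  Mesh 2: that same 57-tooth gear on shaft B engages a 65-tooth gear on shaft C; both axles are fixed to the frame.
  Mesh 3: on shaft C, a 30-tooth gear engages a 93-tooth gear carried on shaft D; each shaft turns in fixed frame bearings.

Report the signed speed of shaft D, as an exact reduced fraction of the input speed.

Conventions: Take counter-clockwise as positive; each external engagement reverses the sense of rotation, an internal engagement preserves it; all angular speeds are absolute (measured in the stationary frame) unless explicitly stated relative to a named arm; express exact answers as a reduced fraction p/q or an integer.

3-mesh fixed-axis compound train (all bearings frame-fixed)
mesh 1 [57T→57T]: |ω|/ω_in = 1×57/57 = 1, sense flips to −
mesh 2 [57T→65T]: |ω|/ω_in = 1×57/65 = 57/65, sense flips to +
mesh 3 [30T→93T]: |ω|/ω_in = (57/65)×30/93 = 114/403, sense flips to −
signed output speed (× input speed) = -114/403

-114/403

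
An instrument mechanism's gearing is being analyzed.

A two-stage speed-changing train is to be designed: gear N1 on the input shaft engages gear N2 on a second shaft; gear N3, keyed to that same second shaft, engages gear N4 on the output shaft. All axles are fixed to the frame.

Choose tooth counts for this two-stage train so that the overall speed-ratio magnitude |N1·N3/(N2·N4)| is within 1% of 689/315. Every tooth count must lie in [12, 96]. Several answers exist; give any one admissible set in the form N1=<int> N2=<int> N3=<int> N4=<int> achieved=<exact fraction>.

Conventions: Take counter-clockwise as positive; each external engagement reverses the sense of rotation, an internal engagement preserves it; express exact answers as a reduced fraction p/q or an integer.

N1=13 N2=15 N3=53 N4=21 achieved=689/315

class = fixed-axis compound train [2-stage, 689/315 wanted]
target = 689/315 in lowest terms: an exact hit needs N1·N3 = k·689 and N2·N4 = k·315 for one integer k, every count in [12, 96]; additionally prefer no 1:1 stage (N1 ≠ N2, N3 ≠ N4)
k = 1: N1·N3 = 689 = 13·53, N2·N4 = 315 = 15·21
achieved = 13·53/(15·21) = 689/315; |achieved − target| = 0 ≤ 689/31500 ✓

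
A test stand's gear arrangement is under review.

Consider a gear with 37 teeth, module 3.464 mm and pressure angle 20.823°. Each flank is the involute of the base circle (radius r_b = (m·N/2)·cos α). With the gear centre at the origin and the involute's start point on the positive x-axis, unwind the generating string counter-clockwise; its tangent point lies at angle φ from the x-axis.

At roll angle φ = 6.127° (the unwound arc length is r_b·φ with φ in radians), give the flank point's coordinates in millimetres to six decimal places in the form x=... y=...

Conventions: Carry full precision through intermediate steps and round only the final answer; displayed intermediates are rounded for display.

x=60.239730 y=0.024388

topology: single-mesh involute geometry — m = 3.464, N = 37
pitch radius r_p = m·N/2 = 3.464·37/2 = 64.084000
base radius r_b = r_p·cos α = 64.084000·cos 20.823° = 59.898229
roll angle φ = 6.127° = 0.10693632 rad
x = r_b·(cos φ + φ·sin φ) = 60.239730
y = r_b·(sin φ − φ·cos φ) = 0.024388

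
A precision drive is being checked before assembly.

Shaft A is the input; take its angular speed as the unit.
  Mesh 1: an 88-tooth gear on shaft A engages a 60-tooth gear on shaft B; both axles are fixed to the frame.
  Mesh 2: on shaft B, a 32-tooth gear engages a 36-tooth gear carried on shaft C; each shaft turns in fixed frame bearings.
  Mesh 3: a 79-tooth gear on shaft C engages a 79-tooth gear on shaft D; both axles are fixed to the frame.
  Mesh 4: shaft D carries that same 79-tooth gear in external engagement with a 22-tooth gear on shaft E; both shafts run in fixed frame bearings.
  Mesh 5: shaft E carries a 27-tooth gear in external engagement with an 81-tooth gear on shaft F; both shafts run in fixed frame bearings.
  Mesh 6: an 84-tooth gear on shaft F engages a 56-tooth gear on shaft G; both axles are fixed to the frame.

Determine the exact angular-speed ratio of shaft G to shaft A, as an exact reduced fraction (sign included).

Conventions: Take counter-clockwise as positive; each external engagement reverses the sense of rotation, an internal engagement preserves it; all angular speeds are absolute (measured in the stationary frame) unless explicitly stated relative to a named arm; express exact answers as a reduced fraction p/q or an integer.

class = fixed-axis compound train [6 meshes; 6 ratios multiply, 6 sense flips]
mesh 1 [88T→60T]: running ratio 22/15, sense −
mesh 2 [32T→36T]: running ratio 176/135, sense +
mesh 3 [79T→79T]: running ratio 176/135, sense −
mesh 4 [79T→22T]: running ratio 632/135, sense +
mesh 5 [27T→81T]: running ratio 632/405, sense −
mesh 6 [84T→56T]: running ratio 316/135, sense +
ω_out/ω_in = 316/135

316/135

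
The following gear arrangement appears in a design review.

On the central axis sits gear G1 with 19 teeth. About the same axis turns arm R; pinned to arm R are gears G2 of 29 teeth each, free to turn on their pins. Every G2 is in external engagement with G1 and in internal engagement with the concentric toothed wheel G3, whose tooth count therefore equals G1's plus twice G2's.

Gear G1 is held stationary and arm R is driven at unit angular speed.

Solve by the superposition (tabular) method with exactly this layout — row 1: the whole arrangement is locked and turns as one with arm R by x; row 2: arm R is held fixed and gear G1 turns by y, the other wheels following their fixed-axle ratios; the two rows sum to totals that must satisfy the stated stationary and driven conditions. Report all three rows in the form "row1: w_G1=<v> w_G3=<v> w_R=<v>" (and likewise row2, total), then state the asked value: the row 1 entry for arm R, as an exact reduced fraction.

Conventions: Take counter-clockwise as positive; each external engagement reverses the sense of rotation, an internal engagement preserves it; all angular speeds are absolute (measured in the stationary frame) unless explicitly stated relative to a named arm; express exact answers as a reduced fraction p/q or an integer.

class = planetary set [G3 = 19+2·29 = 77; Willis about the carrier]
row 1 — lock + rotate with arm: ω_sun = ω_ring = ω_arm = x
row 2 (arm held, sun turns y): ω_ring = −(19/77)·y, ω_arm = 0
boundary: total ω_sun = x + y = 0 and total ω_arm = x = 1  ⇒  y = -1, x = 1
row 2 ring = −(19/77)·(-1) = 19/77
totals (row 1 + row 2): sun 1 + (-1) = 0, ring 1 + 19/77 = 96/77, arm 1 + 0 = 1
asked cell (row1, arm) = 1

row1: w_G1=1 w_G3=1 w_R=1
row2: w_G1=-1 w_G3=19/77 w_R=0
total: w_G1=0 w_G3=96/77 w_R=1
asked value: 1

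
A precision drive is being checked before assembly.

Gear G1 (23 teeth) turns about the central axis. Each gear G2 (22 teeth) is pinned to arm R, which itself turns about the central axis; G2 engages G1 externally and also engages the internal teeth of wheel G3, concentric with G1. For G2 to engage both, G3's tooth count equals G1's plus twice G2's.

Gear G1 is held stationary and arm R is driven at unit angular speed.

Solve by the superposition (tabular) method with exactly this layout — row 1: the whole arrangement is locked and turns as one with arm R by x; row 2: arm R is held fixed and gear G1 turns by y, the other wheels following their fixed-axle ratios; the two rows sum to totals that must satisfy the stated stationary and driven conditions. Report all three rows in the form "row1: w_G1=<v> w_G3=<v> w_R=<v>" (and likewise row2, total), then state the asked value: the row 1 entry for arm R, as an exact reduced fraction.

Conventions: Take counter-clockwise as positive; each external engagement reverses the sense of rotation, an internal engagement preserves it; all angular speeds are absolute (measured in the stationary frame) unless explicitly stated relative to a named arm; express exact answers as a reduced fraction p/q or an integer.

row1: w_G1=1 w_G3=1 w_R=1
row2: w_G1=-1 w_G3=23/67 w_R=0
total: w_G1=0 w_G3=90/67 w_R=1
asked value: 1

class = planetary set [G3 = 23+2·22 = 67; Willis about the carrier]
row 1: whole set turns with the arm by x
row 2 (arm held, sun turns y): ω_ring = −(23/67)·y, ω_arm = 0
boundary: total ω_sun = x + y = 0 and total ω_arm = x = 1  ⇒  y = -1, x = 1
row 2 ring = −(23/67)·(-1) = 23/67
totals (row 1 + row 2): sun 1 + (-1) = 0, ring 1 + 23/67 = 90/67, arm 1 + 0 = 1
asked cell (row1, arm) = 1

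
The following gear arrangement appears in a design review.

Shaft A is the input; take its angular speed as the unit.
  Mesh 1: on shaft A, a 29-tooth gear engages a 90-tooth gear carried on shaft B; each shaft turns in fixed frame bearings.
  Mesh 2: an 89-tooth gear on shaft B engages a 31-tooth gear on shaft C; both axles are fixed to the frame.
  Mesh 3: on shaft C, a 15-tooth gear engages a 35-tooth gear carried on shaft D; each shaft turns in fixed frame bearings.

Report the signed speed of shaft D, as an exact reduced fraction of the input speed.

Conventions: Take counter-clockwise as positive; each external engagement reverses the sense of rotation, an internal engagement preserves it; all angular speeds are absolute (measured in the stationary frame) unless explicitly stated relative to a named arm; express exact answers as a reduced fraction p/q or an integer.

-2581/6510

3-mesh fixed-axis compound train (all bearings frame-fixed)
mesh 1 [29T→90T]: |ω|/ω_in = 1×29/90 = 29/90, sense flips to −
mesh 2 [89T→31T]: |ω|/ω_in = (29/90)×89/31 = 2581/2790, sense flips to +
mesh 3 [15T→35T]: |ω|/ω_in = (2581/2790)×15/35 = 2581/6510, sense flips to −
signed output speed (× input speed) = -2581/6510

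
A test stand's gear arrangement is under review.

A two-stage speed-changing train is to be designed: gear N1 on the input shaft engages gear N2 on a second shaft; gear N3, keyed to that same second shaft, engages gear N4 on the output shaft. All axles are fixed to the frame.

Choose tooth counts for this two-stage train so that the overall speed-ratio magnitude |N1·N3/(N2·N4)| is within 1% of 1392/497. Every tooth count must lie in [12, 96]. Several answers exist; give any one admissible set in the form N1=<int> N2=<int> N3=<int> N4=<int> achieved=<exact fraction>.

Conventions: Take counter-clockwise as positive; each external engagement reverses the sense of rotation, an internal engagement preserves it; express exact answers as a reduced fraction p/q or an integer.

class = fixed-axis compound train [2-stage, 1392/497 wanted]
target = 1392/497 in lowest terms: an exact hit needs N1·N3 = k·1392 and N2·N4 = k·497 for one integer k, every count in [12, 96]; additionally prefer no 1:1 stage (N1 ≠ N2, N3 ≠ N4)
k = 1: no 1:1-free in-range split of k·1392 and k·497 into factor pairs; take k = 2
k = 2: N1·N3 = 2784 = 29·96, N2·N4 = 994 = 14·71
achieved = 29·96/(14·71) = 1392/497; |achieved − target| = 0 ≤ 348/12425 ✓

N1=29 N2=14 N3=96 N4=71 achieved=1392/497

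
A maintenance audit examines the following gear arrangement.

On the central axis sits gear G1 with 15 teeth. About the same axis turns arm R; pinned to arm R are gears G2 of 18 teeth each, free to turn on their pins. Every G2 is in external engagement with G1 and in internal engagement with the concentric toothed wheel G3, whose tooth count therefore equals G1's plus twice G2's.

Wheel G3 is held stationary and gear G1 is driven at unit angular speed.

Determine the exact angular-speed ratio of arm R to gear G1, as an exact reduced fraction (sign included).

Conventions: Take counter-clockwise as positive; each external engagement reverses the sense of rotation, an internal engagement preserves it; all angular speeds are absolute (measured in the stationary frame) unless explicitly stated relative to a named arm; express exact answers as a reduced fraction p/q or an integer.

5/22

class = planetary set [G3 = 15+2·18 = 51; Willis about the carrier]
ring teeth: 15 + 2·18 = 51
15(ω_sun−ω_arm) = −51(ω_ring−ω_arm),  ω_ring = 0, ω_sun = 1
15(1−ω_arm) = −51(0−ω_arm)  ⇒  66·ω_arm = 15  ⇒  ω_arm = 5/22
ω_out/ω_in = 5/22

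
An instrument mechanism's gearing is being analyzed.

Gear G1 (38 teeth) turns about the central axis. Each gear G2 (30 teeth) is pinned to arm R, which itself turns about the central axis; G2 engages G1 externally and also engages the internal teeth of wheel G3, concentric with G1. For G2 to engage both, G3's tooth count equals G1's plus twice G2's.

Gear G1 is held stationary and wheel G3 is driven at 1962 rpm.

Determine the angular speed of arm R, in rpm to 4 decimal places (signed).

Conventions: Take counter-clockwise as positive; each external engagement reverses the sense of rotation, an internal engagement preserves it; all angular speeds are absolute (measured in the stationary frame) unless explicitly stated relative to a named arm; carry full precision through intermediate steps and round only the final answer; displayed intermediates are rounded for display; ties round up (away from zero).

class = planetary set [G3 = 38+2·30 = 98; Willis about the carrier]
normalise by the input: solve with ω_ring = 1, then scale by 1962 rpm
ring teeth: 38 + 2·30 = 98
38(ω_sun−ω_arm) = −98(ω_ring−ω_arm),  ω_sun = 0, ω_ring = 1
38(0−ω_arm) = −98(1−ω_arm)  ⇒  136·ω_arm = 98  ⇒  ω_arm = 49/68
scale: ω_arm = 49/68 × 1962 rpm = +1413.7941 rpm

+1413.7941 rpm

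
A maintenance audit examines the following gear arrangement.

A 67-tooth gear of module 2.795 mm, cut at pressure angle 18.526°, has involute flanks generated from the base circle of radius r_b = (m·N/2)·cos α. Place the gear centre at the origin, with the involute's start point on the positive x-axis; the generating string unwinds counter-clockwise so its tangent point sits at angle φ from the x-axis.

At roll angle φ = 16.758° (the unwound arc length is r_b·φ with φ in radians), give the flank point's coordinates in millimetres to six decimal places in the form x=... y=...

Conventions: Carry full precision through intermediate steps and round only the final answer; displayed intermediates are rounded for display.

x=92.496995 y=0.734133

recognized (one wheel, involute flank): single-mesh tooth geometry, m = 2.795, N = 67
pitch radius r_p = m·N/2 = 2.795·67/2 = 93.632500
base radius r_b = r_p·cos α = 93.632500·cos 18.526° = 88.780424
roll angle φ = 16.758° = 0.29248228 rad
x = r_b·(cos φ + φ·sin φ) = 92.496995
y = r_b·(sin φ − φ·cos φ) = 0.734133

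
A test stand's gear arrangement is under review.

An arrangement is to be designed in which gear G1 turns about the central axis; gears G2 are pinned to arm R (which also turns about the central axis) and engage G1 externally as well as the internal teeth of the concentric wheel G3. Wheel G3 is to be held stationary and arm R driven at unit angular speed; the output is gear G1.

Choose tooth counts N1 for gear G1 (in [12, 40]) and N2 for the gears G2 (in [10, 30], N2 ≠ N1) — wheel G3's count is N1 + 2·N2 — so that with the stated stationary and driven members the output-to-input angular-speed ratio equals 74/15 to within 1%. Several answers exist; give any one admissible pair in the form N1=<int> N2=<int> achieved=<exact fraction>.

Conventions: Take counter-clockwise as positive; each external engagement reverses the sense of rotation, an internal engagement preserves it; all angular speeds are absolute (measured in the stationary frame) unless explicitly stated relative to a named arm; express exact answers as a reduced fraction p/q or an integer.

N1=15 N2=22 achieved=74/15

topology: planetary set — design target 74/15, arm = carrier (Willis)
Willis with ω_ring = 0: ω_sun/ω_arm = (N1+N3)/N1; set equal to 74/15  ⇒  N3/N1 = 74/15 − 1 = 59/15
N3 = N1 + 2·N2  ⇒  N2/N1 = (N3/N1 − 1)/2 = (59/15 − 1)/2 = 22/15
smallest multiple with N1 ≥ 12 and N2 ≥ 10: k = 1  ⇒  N1 = 1·15 = 15, N2 = 1·22 = 22 (N1 ≤ 40, N2 ≤ 30, N2 ≠ N1 ✓), N3 = 15 + 2·22 = 59
check: (N1+N3)/N1 with N1 = 15, N3 = 59 gives 74/15; |achieved − target| = 0 ≤ 37/750 ✓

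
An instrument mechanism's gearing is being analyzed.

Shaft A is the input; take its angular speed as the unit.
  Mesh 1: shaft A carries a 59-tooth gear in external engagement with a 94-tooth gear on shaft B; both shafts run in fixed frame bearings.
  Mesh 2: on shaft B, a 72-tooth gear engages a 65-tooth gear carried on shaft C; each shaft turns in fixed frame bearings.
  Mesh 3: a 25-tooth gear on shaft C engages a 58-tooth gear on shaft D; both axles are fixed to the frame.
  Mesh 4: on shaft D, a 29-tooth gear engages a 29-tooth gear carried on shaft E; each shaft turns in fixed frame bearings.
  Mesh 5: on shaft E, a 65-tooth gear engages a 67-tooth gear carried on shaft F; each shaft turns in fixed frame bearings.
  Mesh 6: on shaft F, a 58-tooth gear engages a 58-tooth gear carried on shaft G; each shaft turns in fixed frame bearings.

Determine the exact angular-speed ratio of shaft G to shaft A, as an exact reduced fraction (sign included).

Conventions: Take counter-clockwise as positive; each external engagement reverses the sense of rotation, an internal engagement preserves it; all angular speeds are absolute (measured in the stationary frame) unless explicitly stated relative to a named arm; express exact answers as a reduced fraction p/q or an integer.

26550/91321

class = fixed-axis compound train [6 meshes; 6 ratios multiply, 6 sense flips]
mesh 1 [59T→94T]: running ratio 59/94, sense −
mesh 2 [72T→65T]: running ratio 2124/3055, sense +
mesh 3 [25T→58T]: running ratio 5310/17719, sense −
mesh 4 [29T→29T]: running ratio 5310/17719, sense +
mesh 5 [65T→67T]: running ratio 26550/91321, sense −
mesh 6 [58T→58T]: running ratio 26550/91321, sense +
ω_out/ω_in = 26550/91321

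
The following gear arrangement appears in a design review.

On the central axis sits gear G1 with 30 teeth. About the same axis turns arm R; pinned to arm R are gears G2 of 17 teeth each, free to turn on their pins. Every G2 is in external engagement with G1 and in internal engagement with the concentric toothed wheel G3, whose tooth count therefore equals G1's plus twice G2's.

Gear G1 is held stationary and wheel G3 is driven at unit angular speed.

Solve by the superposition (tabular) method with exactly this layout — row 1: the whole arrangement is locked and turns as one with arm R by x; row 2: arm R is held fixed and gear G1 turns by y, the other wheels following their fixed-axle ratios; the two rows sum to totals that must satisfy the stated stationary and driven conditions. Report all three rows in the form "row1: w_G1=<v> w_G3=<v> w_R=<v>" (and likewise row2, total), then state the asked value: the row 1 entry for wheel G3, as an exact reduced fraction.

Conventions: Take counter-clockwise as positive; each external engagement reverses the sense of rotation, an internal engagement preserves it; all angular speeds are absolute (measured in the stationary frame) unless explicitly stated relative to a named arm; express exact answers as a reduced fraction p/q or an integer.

planetary set (30T centre, 17T on arm, 64T internal) — Willis relation
row 1 (train locked, turned with arm): all members turn x
row 2: sun turns y, ring = −(30/64)·y, arm 0
boundary: total ω_sun = x + y = 0 and total ω_ring = x − (30/64)·y = 1  ⇒  y = -32/47, x = 32/47
row 2 ring = −(30/64)·(-32/47) = 15/47
totals (row 1 + row 2): sun 32/47 + (-32/47) = 0, ring 32/47 + 15/47 = 1, arm 32/47 + 0 = 32/47
asked cell (row1, ring) = 32/47

row1: w_G1=32/47 w_G3=32/47 w_R=32/47
row2: w_G1=-32/47 w_G3=15/47 w_R=0
total: w_G1=0 w_G3=1 w_R=32/47
asked value: 32/47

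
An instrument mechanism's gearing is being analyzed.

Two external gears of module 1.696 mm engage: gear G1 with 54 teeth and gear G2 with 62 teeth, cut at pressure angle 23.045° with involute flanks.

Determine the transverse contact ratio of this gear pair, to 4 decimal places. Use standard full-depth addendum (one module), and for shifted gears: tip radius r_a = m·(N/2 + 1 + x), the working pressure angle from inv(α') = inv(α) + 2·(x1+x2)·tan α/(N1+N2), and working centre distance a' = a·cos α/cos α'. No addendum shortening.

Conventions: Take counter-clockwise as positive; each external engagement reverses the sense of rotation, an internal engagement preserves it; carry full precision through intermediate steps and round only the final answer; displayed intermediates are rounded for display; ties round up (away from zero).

class = single-mesh tooth geometry [involute pair 54T × 62T, m = 1.696]
base radii: r_b1 = 42.137693, r_b2 = 48.380314
tip radii: r_a1 = 47.488000, r_a2 = 54.272000
no profile shift: α' = α, a' = a
action lengths: √(r_a1²−r_b1²) = 21.898059, √(r_a2²−r_b2²) = 24.592585
base pitch p_b = π·m·cos α = 4.902943
CR = (21.898059 + 24.592585 − 98.368000·sin 23.04500°)/4.902943 = 1.628430
contact ratio ≈ 1.6284

1.6284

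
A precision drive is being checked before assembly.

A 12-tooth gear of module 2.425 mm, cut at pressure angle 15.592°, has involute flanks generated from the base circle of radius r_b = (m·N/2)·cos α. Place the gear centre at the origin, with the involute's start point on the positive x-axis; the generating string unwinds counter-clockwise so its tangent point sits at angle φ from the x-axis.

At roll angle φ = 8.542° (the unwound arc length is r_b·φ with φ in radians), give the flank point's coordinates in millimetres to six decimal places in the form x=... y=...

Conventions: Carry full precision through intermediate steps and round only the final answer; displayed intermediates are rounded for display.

x=14.169445 y=0.015446

topology: single-mesh involute geometry — m = 2.425, N = 12
pitch radius r_p = m·N/2 = 2.425·12/2 = 14.550000
base radius r_b = r_p·cos α = 14.550000·cos 15.592° = 14.014562
roll angle φ = 8.542° = 0.14908602 rad
x = r_b·(cos φ + φ·sin φ) = 14.169445
y = r_b·(sin φ − φ·cos φ) = 0.015446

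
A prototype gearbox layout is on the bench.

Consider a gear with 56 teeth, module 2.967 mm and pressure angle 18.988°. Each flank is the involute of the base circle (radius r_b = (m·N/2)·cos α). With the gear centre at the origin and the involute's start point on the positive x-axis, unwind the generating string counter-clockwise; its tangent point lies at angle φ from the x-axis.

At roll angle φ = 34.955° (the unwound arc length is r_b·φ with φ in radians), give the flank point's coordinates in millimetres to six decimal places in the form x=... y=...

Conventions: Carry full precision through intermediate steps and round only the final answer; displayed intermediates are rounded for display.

x=91.842224 y=5.727492

recognized (one wheel, involute flank): single-mesh tooth geometry, m = 2.967, N = 56
pitch radius r_p = m·N/2 = 2.967·56/2 = 83.076000
base radius r_b = r_p·cos α = 83.076000·cos 18.988° = 78.555564
roll angle φ = 34.955° = 0.61007984 rad
x = r_b·(cos φ + φ·sin φ) = 91.842224
y = r_b·(sin φ − φ·cos φ) = 5.727492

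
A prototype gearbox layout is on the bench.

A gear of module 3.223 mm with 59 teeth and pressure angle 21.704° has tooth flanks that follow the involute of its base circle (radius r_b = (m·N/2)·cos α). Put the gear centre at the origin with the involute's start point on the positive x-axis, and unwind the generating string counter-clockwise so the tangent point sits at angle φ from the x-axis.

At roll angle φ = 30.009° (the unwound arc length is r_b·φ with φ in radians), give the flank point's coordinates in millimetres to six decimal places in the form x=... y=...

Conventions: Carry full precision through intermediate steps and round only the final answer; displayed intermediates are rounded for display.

topology: single-mesh involute geometry — m = 3.223, N = 59
pitch radius r_p = m·N/2 = 3.223·59/2 = 95.078500
base radius r_b = r_p·cos α = 95.078500·cos 21.704° = 88.338077
roll angle φ = 30.009° = 0.52375586 rad
x = r_b·(cos φ + φ·sin φ) = 99.636166
y = r_b·(sin φ − φ·cos φ) = 4.115785

x=99.636166 y=4.115785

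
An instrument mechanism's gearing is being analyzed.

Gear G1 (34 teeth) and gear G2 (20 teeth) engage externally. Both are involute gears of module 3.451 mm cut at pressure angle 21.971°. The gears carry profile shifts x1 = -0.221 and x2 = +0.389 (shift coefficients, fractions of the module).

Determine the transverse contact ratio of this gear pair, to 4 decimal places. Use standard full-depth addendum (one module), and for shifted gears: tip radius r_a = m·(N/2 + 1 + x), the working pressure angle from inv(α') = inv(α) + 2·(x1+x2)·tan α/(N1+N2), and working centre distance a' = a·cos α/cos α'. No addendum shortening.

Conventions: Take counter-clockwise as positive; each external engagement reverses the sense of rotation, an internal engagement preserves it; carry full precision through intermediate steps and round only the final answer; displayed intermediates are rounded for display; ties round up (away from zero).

1.4743

class = single-mesh tooth geometry [involute pair 34T × 20T, m = 3.451]
base radii: r_b1 = 54.406212, r_b2 = 32.003654
tip radii: r_a1 = 61.355329, r_a2 = 39.303439
inv(α') = inv(21.971°) + 2·(-0.221+0.389)·tan α/(34+20) = 0.02248157  ⇒  α' = 22.81793°
a' = a·cos α / cos α' = 93.1770·cos 21.971°/cos 22.81793° = 93.746277
action lengths: √(r_a1²−r_b1²) = 28.362661, √(r_a2²−r_b2²) = 22.815049
base pitch p_b = π·m·cos α = 10.054244
CR = (28.362661 + 22.815049 − 93.746277·sin 22.81793°)/10.054244 = 1.474255
contact ratio ≈ 1.4743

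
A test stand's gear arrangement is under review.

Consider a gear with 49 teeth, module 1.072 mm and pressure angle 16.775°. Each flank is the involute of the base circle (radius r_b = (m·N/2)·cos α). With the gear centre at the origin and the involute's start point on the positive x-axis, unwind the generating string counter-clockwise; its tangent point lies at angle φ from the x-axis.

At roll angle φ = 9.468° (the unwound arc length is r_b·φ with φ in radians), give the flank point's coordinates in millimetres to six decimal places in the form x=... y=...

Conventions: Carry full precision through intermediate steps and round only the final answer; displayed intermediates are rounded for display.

recognized (one wheel, involute flank): single-mesh tooth geometry, m = 1.072, N = 49
pitch radius r_p = m·N/2 = 1.072·49/2 = 26.264000
base radius r_b = r_p·cos α = 26.264000·cos 16.775° = 25.146349
roll angle φ = 9.468° = 0.16524777 rad
x = r_b·(cos φ + φ·sin φ) = 25.487342
y = r_b·(sin φ − φ·cos φ) = 0.037720

x=25.487342 y=0.037720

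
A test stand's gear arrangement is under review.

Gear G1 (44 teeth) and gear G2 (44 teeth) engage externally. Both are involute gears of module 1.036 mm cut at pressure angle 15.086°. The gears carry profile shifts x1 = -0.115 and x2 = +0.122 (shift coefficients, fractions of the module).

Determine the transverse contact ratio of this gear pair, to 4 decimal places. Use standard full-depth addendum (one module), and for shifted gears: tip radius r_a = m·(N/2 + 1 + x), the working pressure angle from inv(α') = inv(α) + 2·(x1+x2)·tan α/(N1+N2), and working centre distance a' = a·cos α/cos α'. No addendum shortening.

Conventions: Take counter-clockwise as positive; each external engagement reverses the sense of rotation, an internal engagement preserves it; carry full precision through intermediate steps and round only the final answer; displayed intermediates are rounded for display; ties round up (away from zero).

class = single-mesh tooth geometry [involute pair 44T × 44T, m = 1.036]
base radii: r_b1 = 22.006502, r_b2 = 22.006502
tip radii: r_a1 = 23.708860, r_a2 = 23.954392
inv(α') = inv(15.086°) + 2·(-0.115+0.122)·tan α/(44+44) = 0.00630110  ⇒  α' = 15.11974°
a' = a·cos α / cos α' = 45.5840·cos 15.086°/cos 15.11974° = 45.591244
action lengths: √(r_a1²−r_b1²) = 8.821785, √(r_a2²−r_b2²) = 9.461858
base pitch p_b = π·m·cos α = 3.142521
CR = (8.821785 + 9.461858 − 45.591244·sin 15.11974°)/3.142521 = 2.033958
contact ratio ≈ 2.0340

2.0340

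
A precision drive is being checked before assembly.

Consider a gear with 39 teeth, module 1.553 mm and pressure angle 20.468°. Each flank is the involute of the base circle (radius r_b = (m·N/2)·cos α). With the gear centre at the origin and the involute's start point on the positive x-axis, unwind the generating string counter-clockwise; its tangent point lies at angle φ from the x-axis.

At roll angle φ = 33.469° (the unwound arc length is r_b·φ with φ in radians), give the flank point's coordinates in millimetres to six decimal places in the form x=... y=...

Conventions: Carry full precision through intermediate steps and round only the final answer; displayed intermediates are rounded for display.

x=32.807012 y=1.821508

topology: single-mesh involute geometry — m = 1.553, N = 39
pitch radius r_p = m·N/2 = 1.553·39/2 = 30.283500
base radius r_b = r_p·cos α = 30.283500·cos 20.468° = 28.371631
roll angle φ = 33.469° = 0.58414425 rad
x = r_b·(cos φ + φ·sin φ) = 32.807012
y = r_b·(sin φ − φ·cos φ) = 1.821508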